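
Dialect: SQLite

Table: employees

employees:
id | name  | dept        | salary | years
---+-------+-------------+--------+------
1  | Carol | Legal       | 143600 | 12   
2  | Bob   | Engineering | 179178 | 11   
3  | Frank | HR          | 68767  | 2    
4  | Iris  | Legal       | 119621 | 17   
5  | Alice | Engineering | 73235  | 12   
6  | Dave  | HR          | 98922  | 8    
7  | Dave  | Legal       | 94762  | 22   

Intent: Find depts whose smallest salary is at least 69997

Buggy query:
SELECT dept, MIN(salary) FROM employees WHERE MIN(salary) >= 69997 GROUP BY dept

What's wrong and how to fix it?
Bug: MIN() in WHERE is a misuse of aggregate

Fix: Use HAVING for the per-group MIN condition

Corrected query:
SELECT dept, MIN(salary) FROM employees GROUP BY dept HAVING MIN(salary) >= 69997

Result:
dept        | MIN(salary)
------------+------------
Engineering | 73235      
Legal       | 94762      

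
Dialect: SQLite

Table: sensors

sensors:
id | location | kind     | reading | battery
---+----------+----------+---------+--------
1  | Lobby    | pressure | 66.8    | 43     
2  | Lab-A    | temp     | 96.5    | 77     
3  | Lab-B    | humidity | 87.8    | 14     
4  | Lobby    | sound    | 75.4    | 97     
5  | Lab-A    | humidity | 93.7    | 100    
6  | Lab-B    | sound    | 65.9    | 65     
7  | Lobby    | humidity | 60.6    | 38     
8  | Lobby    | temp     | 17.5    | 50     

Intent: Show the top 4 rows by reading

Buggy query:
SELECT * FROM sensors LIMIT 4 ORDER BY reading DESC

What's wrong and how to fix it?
Bug: ORDER BY cannot follow LIMIT; LIMIT is the final clause

Fix: Swap the clauses: ORDER BY first, then LIMIT

Corrected query:
SELECT * FROM sensors ORDER BY reading DESC LIMIT 4

Result:
id | location | kind     | reading | battery
---+----------+----------+---------+--------
2  | Lab-A    | temp     | 96.5    | 77     
5  | Lab-A    | humidity | 93.7    | 100    
3  | Lab-B    | humidity | 87.8    | 14     
4  | Lobby    | sound    | 75.4    | 97     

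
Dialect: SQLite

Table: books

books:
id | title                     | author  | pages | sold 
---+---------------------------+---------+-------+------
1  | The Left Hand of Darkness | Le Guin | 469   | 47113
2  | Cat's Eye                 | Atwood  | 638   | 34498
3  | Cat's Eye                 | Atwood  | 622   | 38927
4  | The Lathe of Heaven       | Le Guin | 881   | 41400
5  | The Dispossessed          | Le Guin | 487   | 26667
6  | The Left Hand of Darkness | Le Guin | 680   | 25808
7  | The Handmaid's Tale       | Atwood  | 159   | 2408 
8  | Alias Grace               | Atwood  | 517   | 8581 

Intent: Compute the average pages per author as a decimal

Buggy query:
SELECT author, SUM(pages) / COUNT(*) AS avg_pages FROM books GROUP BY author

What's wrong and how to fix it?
Bug: Both operands are integers, so '/' performs integer division and truncates

Fix: Multiply by 1.0 (or CAST to REAL) to force floating-point division

Corrected query:
SELECT author, SUM(pages) * 1.0 / COUNT(*) AS avg_pages FROM books GROUP BY author

Result:
author  | avg_pages
--------+----------
Atwood  | 484      
Le Guin | 629.25   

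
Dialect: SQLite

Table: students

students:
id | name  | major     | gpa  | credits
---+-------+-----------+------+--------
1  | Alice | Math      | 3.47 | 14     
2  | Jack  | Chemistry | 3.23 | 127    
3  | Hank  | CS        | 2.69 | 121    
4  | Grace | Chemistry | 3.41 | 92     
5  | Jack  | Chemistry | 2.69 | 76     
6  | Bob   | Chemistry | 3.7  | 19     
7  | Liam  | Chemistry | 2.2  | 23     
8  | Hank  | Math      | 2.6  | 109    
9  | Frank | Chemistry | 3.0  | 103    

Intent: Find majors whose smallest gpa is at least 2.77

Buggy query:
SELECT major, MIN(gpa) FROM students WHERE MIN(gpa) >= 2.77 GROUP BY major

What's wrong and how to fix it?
Bug: Aggregates like MIN are computed per group after WHERE runs

Fix: Use HAVING for the per-group MIN condition

Corrected query:
SELECT major, MIN(gpa) FROM students GROUP BY major HAVING MIN(gpa) >= 2.77

Result:
(no rows)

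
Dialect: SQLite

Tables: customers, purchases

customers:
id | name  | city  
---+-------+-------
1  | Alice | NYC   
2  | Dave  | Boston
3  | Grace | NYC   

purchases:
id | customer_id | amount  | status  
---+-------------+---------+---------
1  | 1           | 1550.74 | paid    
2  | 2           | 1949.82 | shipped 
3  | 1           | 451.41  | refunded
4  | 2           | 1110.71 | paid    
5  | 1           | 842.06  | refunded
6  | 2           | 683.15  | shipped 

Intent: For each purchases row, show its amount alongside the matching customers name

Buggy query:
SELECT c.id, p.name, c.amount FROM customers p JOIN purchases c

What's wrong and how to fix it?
Bug: Missing join condition: each purchases row is matched to all customers rows instead of just its own

Fix: Specify the join condition linking the foreign key to the parent id

Corrected query:
SELECT c.id, p.name, c.amount FROM customers p JOIN purchases c ON c.customer_id = p.id

Result:
id | name  | amount 
---+-------+--------
1  | Alice | 1550.74
2  | Dave  | 1949.82
3  | Alice | 451.41 
4  | Dave  | 1110.71
5  | Alice | 842.06 
6  | Dave  | 683.15 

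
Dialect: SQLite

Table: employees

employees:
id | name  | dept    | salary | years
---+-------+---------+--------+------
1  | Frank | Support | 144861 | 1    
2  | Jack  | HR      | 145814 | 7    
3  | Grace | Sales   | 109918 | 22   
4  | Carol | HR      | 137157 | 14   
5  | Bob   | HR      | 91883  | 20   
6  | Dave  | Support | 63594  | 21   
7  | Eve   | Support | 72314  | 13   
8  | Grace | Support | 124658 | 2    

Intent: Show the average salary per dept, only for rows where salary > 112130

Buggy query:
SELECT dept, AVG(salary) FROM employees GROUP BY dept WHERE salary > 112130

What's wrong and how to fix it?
Bug: WHERE cannot follow GROUP BY

Fix: Place WHERE between FROM and GROUP BY

Corrected query:
SELECT dept, AVG(salary) FROM employees WHERE salary > 112130 GROUP BY dept

Result:
dept    | AVG(salary)
--------+------------
HR      | 141485.5   
Support | 134759.5   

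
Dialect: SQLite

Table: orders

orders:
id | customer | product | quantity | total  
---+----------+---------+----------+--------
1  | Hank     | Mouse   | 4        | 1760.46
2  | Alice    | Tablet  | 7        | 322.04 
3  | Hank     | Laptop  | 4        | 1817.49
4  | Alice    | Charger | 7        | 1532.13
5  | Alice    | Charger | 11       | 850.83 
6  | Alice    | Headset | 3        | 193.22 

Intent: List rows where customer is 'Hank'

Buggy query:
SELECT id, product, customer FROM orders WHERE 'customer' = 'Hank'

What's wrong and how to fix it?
Bug: 'customer' in single quotes is a string literal, not the column; the comparison is literal-vs-literal and never true

Fix: Remove the quotes around the column name (or use double quotes for an identifier)

Corrected query:
SELECT id, product, customer FROM orders WHERE customer = 'Hank'

Result:
id | product | customer
---+---------+---------
1  | Mouse   | Hank    
3  | Laptop  | Hank    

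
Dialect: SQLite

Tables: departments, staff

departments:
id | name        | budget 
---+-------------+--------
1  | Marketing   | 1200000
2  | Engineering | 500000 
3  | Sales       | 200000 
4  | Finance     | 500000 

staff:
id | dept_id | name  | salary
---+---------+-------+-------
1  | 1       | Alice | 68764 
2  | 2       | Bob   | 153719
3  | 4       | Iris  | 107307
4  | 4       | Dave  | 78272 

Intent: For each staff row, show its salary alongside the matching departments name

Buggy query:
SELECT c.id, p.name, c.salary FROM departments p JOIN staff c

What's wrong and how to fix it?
Bug: Missing join condition: each staff row is matched to all departments rows instead of just its own

Fix: Specify the join condition linking the foreign key to the parent id

Corrected query:
SELECT c.id, p.name, c.salary FROM departments p JOIN staff c ON c.dept_id = p.id

Result:
id | name        | salary
---+-------------+-------
1  | Marketing   | 68764 
2  | Engineering | 153719
3  | Finance     | 107307
4  | Finance     | 78272 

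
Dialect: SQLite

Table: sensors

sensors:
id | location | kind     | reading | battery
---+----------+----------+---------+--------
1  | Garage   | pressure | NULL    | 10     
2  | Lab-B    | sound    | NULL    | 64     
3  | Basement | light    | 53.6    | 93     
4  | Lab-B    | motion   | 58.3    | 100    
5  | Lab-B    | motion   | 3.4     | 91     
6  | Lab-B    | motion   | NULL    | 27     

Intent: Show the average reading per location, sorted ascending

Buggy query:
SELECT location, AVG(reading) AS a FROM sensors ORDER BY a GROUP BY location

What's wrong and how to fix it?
Bug: GROUP BY must precede ORDER BY

Fix: Reorder: SELECT … FROM … GROUP BY … ORDER BY …

Corrected query:
SELECT location, AVG(reading) AS a FROM sensors GROUP BY location ORDER BY a

Result:
location | a    
---------+------
Garage   | NULL 
Lab-B    | 30.85
Basement | 53.6 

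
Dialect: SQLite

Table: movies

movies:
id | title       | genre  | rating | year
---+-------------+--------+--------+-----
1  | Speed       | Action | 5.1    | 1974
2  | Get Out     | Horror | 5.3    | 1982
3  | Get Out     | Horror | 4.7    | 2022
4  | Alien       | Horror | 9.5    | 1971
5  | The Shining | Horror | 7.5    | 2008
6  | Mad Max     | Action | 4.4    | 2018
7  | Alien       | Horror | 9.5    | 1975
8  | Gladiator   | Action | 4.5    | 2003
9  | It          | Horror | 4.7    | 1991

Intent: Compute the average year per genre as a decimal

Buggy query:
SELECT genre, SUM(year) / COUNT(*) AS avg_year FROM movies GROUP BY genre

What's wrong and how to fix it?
Bug: Both operands are integers, so '/' performs integer division and truncates

Fix: Cast one side to REAL so the division keeps the fractional part

Corrected query:
SELECT genre, SUM(year) * 1.0 / COUNT(*) AS avg_year FROM movies GROUP BY genre

Result:
genre  | avg_year   
-------+------------
Action | 1998.333333
Horror | 1991.5     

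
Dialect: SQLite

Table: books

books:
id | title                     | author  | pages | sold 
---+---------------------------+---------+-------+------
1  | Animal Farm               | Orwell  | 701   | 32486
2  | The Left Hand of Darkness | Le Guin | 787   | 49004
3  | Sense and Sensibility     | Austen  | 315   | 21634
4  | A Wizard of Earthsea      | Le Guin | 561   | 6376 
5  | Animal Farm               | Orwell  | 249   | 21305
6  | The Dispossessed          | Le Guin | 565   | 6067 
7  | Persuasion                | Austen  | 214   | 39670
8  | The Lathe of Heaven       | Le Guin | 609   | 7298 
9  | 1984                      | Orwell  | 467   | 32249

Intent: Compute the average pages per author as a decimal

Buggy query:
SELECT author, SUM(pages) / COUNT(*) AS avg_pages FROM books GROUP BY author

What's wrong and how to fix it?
Bug: Both operands are integers, so '/' performs integer division and truncates

Fix: Multiply by 1.0 (or CAST to REAL) to force floating-point division

Corrected query:
SELECT author, SUM(pages) * 1.0 / COUNT(*) AS avg_pages FROM books GROUP BY author

Result:
author  | avg_pages 
--------+-----------
Austen  | 264.5     
Le Guin | 630.5     
Orwell  | 472.333333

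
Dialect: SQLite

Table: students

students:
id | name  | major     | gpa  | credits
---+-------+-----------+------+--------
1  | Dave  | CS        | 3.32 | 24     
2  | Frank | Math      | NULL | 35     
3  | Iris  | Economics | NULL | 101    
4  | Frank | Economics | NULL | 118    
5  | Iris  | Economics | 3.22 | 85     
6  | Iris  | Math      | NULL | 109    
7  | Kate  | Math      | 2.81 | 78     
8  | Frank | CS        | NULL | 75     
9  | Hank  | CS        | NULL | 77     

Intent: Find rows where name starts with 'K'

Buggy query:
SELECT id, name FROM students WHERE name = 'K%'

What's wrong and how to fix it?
Bug: '=' compares the literal string including the % character; pattern matching needs LIKE

Fix: Use LIKE for wildcard pattern matching

Corrected query:
SELECT id, name FROM students WHERE name LIKE 'K%'

Result:
id | name
---+-----
7  | Kate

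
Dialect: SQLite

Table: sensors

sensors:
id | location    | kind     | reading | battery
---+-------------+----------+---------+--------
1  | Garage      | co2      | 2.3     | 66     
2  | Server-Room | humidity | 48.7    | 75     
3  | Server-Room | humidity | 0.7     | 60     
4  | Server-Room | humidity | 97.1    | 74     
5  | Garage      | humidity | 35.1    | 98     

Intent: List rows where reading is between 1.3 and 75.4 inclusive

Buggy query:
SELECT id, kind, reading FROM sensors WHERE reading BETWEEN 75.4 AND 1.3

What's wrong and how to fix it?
Bug: The bounds are reversed; BETWEEN a AND b requires a <= b to match anything

Fix: Swap the bounds so the smaller value comes first

Corrected query:
SELECT id, kind, reading FROM sensors WHERE reading BETWEEN 1.3 AND 75.4

Result:
id | kind     | reading
---+----------+--------
1  | co2      | 2.3    
2  | humidity | 48.7   
5  | humidity | 35.1   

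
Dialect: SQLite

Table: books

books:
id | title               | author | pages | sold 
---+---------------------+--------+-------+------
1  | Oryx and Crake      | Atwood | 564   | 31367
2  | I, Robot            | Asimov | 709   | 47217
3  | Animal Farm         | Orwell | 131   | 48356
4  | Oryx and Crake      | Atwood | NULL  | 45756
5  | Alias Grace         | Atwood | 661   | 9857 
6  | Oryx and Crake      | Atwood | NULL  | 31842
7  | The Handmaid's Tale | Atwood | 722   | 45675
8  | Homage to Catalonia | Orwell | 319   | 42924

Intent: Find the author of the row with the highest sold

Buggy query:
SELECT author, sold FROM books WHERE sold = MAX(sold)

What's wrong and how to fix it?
Bug: WHERE is evaluated per row; an aggregate over the whole table isn't defined there

Fix: Use a subquery: WHERE sold = (SELECT MAX(sold) FROM books)

Corrected query:
SELECT author, sold FROM books WHERE sold = (SELECT MAX(sold) FROM books)

Result:
author | sold 
-------+------
Orwell | 48356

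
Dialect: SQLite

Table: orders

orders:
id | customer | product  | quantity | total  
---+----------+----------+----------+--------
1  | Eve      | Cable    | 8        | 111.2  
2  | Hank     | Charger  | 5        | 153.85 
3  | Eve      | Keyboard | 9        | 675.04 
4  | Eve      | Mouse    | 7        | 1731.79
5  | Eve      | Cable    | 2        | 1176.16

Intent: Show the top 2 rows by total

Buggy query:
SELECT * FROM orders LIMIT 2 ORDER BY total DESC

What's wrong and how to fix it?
Bug: ORDER BY cannot follow LIMIT; LIMIT is the final clause

Fix: Swap the clauses: ORDER BY first, then LIMIT

Corrected query:
SELECT * FROM orders ORDER BY total DESC LIMIT 2

Result:
id | customer | product | quantity | total  
---+----------+---------+----------+--------
4  | Eve      | Mouse   | 7        | 1731.79
5  | Eve      | Cable   | 2        | 1176.16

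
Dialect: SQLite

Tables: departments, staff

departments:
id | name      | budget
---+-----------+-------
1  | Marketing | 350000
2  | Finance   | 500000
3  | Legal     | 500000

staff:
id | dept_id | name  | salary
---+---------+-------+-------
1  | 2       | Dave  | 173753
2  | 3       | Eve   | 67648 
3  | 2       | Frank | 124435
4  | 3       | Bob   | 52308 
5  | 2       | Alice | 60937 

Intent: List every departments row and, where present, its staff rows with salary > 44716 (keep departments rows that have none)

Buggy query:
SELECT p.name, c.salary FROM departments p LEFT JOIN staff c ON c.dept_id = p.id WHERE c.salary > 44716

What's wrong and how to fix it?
Bug: Filtering c.salary in WHERE discards the NULL rows produced by LEFT JOIN, turning it into an inner join

Fix: Put 'c.salary > 44716' in the JOIN's ON clause instead of WHERE

Corrected query:
SELECT p.name, c.salary FROM departments p LEFT JOIN staff c ON c.dept_id = p.id AND c.salary > 44716

Result:
name      | salary
----------+-------
Marketing | NULL  
Finance   | 60937 
Finance   | 124435
Finance   | 173753
Legal     | 52308 
Legal     | 67648 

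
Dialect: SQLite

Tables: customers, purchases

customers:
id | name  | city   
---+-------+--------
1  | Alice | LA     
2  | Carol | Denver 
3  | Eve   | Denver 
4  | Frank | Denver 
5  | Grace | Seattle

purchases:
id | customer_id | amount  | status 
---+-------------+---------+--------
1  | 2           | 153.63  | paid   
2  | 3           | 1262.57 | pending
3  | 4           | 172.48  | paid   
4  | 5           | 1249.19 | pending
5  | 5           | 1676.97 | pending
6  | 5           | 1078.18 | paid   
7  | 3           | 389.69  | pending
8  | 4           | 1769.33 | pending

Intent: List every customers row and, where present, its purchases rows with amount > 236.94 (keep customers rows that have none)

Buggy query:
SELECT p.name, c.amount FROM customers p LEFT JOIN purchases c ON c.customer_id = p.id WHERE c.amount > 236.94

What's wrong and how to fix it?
Bug: A WHERE condition on the right-hand table after LEFT JOIN drops unmatched parents

Fix: Put 'c.amount > 236.94' in the JOIN's ON clause instead of WHERE

Corrected query:
SELECT p.name, c.amount FROM customers p LEFT JOIN purchases c ON c.customer_id = p.id AND c.amount > 236.94

Result:
name  | amount 
------+--------
Alice | NULL   
Carol | NULL   
Eve   | 389.69 
Eve   | 1262.57
Frank | 1769.33
Grace | 1078.18
Grace | 1249.19
Grace | 1676.97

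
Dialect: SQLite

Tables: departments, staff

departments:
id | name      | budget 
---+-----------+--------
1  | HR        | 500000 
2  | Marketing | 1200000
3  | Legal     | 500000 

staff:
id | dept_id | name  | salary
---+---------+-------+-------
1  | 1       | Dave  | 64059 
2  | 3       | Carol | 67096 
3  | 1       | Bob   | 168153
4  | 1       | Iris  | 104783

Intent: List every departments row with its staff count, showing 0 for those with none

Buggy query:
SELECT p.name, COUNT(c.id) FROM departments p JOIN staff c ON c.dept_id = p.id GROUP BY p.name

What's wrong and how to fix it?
Bug: An inner join excludes parents with zero children

Fix: Use LEFT JOIN so parents without children still appear (COUNT(c.id) gives 0)

Corrected query:
SELECT p.name, COUNT(c.id) FROM departments p LEFT JOIN staff c ON c.dept_id = p.id GROUP BY p.name

Result:
name      | COUNT(c.id)
----------+------------
HR        | 3          
Legal     | 1          
Marketing | 0          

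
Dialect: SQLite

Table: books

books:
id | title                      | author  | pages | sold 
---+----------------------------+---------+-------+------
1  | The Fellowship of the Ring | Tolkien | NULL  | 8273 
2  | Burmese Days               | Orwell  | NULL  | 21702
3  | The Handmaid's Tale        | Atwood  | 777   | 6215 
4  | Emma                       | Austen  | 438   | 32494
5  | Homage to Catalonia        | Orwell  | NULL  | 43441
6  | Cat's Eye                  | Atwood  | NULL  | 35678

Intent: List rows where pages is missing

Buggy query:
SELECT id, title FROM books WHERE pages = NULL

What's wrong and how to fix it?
Bug: '= NULL' is always unknown in SQL three-valued logic, so no rows match

Fix: Use IS NULL to test for NULL

Corrected query:
SELECT id, title FROM books WHERE pages IS NULL

Result:
id | title                     
---+---------------------------
1  | The Fellowship of the Ring
2  | Burmese Days              
5  | Homage to Catalonia       
6  | Cat's Eye                 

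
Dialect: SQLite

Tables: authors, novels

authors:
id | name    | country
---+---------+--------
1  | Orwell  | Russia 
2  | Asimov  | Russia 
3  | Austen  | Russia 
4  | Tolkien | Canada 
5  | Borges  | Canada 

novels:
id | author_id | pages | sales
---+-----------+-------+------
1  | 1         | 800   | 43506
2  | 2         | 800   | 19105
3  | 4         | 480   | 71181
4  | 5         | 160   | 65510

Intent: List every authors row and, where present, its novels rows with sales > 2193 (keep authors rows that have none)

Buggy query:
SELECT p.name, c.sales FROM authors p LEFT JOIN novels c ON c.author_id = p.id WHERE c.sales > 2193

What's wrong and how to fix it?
Bug: A WHERE condition on the right-hand table after LEFT JOIN drops unmatched parents

Fix: Put 'c.sales > 2193' in the JOIN's ON clause instead of WHERE

Corrected query:
SELECT p.name, c.sales FROM authors p LEFT JOIN novels c ON c.author_id = p.id AND c.sales > 2193

Result:
name    | sales
--------+------
Orwell  | 43506
Asimov  | 19105
Austen  | NULL 
Tolkien | 71181
Borges  | 65510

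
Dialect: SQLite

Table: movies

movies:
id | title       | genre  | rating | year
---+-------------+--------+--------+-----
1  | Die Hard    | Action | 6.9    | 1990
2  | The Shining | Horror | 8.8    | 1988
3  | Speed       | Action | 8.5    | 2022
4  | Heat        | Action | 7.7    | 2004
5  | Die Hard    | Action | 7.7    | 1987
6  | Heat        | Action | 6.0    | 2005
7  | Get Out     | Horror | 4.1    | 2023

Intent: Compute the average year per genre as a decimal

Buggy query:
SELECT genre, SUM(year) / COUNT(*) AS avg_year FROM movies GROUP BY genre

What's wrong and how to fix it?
Bug: Both operands are integers, so '/' performs integer division and truncates

Fix: Cast one side to REAL so the division keeps the fractional part

Corrected query:
SELECT genre, SUM(year) * 1.0 / COUNT(*) AS avg_year FROM movies GROUP BY genre

Result:
genre  | avg_year
-------+---------
Action | 2001.6  
Horror | 2005.5  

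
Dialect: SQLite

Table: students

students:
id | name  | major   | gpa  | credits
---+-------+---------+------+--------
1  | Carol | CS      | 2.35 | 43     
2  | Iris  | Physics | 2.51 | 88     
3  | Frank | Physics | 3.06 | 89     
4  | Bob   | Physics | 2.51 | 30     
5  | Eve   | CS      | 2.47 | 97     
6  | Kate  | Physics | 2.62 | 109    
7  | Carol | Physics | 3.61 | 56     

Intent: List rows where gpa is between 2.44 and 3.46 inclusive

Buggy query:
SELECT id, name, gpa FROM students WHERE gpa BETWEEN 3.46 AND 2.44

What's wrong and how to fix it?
Bug: The bounds are reversed; BETWEEN a AND b requires a <= b to match anything

Fix: Swap the bounds so the smaller value comes first

Corrected query:
SELECT id, name, gpa FROM students WHERE gpa BETWEEN 2.44 AND 3.46

Result:
id | name  | gpa 
---+-------+-----
2  | Iris  | 2.51
3  | Frank | 3.06
4  | Bob   | 2.51
5  | Eve   | 2.47
6  | Kate  | 2.62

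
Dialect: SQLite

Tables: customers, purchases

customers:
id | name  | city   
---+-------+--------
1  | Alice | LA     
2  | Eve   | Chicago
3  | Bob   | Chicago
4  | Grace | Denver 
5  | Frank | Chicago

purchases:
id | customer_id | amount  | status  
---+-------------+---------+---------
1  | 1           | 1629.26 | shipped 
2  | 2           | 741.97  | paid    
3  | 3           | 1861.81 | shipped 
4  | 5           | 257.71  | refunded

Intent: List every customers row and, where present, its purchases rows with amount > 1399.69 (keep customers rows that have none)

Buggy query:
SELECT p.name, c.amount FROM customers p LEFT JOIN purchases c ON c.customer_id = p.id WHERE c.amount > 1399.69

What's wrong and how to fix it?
Bug: A WHERE condition on the right-hand table after LEFT JOIN drops unmatched parents

Fix: Put 'c.amount > 1399.69' in the JOIN's ON clause instead of WHERE

Corrected query:
SELECT p.name, c.amount FROM customers p LEFT JOIN purchases c ON c.customer_id = p.id AND c.amount > 1399.69

Result:
name  | amount 
------+--------
Alice | 1629.26
Eve   | NULL   
Bob   | 1861.81
Grace | NULL   
Frank | NULL   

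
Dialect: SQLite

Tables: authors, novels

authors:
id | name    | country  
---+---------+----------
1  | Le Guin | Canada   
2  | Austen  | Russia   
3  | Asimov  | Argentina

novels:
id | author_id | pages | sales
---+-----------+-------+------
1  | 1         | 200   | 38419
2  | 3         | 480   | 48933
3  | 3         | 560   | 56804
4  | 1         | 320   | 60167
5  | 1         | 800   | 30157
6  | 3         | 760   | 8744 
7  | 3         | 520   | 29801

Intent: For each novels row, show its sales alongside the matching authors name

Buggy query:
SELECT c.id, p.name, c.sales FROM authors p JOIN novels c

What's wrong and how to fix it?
Bug: JOIN with no ON clause produces a cartesian product; every novels row pairs with every authors row

Fix: Add ON c.author_id = p.id to the JOIN

Corrected query:
SELECT c.id, p.name, c.sales FROM authors p JOIN novels c ON c.author_id = p.id

Result:
id | name    | sales
---+---------+------
1  | Le Guin | 38419
2  | Asimov  | 48933
3  | Asimov  | 56804
4  | Le Guin | 60167
5  | Le Guin | 30157
6  | Asimov  | 8744 
7  | Asimov  | 29801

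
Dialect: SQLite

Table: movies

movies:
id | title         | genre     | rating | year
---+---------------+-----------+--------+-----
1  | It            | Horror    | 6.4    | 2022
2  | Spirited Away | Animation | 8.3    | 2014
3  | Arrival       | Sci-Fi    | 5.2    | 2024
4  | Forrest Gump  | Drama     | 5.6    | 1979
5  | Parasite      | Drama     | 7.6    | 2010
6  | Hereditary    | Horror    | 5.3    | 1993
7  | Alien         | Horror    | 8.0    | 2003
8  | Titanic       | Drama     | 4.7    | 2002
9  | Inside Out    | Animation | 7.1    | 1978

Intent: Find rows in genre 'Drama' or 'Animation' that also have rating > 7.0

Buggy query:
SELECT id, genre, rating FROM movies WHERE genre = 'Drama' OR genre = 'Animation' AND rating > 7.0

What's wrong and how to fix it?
Bug: AND binds tighter than OR, so this parses as genre = 'Drama' OR (genre = 'Animation' AND rating > 7.0)

Fix: Add parentheses around the OR so the AND applies to both alternatives

Corrected query:
SELECT id, genre, rating FROM movies WHERE (genre = 'Drama' OR genre = 'Animation') AND rating > 7.0

Result:
id | genre     | rating
---+-----------+-------
2  | Animation | 8.3   
5  | Drama     | 7.6   
9  | Animation | 7.1   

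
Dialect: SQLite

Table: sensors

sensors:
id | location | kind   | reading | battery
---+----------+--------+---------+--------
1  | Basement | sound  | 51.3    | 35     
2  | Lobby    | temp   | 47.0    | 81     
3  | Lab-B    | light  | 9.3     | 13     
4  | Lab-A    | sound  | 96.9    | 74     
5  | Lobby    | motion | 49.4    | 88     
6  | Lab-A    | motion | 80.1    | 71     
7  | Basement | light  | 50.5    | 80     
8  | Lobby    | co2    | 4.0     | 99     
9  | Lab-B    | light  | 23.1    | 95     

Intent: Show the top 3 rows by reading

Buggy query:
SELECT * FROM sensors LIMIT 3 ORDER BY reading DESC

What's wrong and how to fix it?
Bug: ORDER BY cannot follow LIMIT; LIMIT is the final clause

Fix: Swap the clauses: ORDER BY first, then LIMIT

Corrected query:
SELECT * FROM sensors ORDER BY reading DESC LIMIT 3

Result:
id | location | kind   | reading | battery
---+----------+--------+---------+--------
4  | Lab-A    | sound  | 96.9    | 74     
6  | Lab-A    | motion | 80.1    | 71     
1  | Basement | sound  | 51.3    | 35     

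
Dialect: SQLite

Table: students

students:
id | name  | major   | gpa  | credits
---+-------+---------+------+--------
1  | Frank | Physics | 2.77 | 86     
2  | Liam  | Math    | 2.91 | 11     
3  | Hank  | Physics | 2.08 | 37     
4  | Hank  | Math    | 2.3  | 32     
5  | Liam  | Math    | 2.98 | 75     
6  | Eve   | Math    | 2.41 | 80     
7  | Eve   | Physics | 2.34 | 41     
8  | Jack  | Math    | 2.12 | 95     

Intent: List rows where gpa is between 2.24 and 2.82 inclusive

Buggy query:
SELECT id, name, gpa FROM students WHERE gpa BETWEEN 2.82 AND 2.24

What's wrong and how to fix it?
Bug: BETWEEN expects the lower bound first; with 2.82 AND 2.24 the range is empty

Fix: Swap the bounds so the smaller value comes first

Corrected query:
SELECT id, name, gpa FROM students WHERE gpa BETWEEN 2.24 AND 2.82

Result:
id | name  | gpa 
---+-------+-----
1  | Frank | 2.77
4  | Hank  | 2.3 
6  | Eve   | 2.41
7  | Eve   | 2.34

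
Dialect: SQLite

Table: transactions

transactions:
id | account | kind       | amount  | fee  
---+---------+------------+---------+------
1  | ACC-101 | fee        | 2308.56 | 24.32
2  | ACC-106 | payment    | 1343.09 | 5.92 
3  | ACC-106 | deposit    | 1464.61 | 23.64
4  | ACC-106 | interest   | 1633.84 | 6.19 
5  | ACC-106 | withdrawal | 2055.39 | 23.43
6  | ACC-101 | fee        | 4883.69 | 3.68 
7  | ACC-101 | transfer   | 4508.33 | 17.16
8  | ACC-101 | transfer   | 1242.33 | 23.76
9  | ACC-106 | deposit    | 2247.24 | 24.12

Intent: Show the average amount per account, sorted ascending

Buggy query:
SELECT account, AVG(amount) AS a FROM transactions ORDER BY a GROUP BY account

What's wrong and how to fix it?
Bug: GROUP BY must precede ORDER BY

Fix: Move ORDER BY to the end, after GROUP BY

Corrected query:
SELECT account, AVG(amount) AS a FROM transactions GROUP BY account ORDER BY a

Result:
account | a        
--------+----------
ACC-106 | 1748.834 
ACC-101 | 3235.7275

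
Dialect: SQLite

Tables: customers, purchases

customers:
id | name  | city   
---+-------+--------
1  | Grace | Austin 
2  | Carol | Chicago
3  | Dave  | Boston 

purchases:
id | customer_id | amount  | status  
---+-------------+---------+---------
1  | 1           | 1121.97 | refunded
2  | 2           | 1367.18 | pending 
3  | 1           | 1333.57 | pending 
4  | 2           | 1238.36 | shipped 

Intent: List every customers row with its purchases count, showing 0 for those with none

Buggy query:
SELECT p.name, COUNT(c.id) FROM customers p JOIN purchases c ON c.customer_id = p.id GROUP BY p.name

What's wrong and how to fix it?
Bug: An inner join excludes parents with zero children

Fix: Use LEFT JOIN so parents without children still appear (COUNT(c.id) gives 0)

Corrected query:
SELECT p.name, COUNT(c.id) FROM customers p LEFT JOIN purchases c ON c.customer_id = p.id GROUP BY p.name

Result:
name  | COUNT(c.id)
------+------------
Carol | 2          
Dave  | 0          
Grace | 2          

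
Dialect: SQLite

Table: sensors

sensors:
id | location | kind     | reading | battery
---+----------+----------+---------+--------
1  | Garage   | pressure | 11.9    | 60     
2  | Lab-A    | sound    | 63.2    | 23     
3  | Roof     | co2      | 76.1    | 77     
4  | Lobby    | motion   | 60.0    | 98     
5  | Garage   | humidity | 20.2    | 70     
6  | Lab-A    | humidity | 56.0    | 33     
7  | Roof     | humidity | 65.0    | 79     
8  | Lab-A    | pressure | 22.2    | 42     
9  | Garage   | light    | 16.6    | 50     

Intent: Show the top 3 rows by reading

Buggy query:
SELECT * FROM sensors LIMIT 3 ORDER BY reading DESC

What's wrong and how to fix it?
Bug: ORDER BY cannot follow LIMIT; LIMIT is the final clause

Fix: Sort with ORDER BY, then apply LIMIT

Corrected query:
SELECT * FROM sensors ORDER BY reading DESC LIMIT 3

Result:
id | location | kind     | reading | battery
---+----------+----------+---------+--------
3  | Roof     | co2      | 76.1    | 77     
7  | Roof     | humidity | 65      | 79     
2  | Lab-A    | sound    | 63.2    | 23     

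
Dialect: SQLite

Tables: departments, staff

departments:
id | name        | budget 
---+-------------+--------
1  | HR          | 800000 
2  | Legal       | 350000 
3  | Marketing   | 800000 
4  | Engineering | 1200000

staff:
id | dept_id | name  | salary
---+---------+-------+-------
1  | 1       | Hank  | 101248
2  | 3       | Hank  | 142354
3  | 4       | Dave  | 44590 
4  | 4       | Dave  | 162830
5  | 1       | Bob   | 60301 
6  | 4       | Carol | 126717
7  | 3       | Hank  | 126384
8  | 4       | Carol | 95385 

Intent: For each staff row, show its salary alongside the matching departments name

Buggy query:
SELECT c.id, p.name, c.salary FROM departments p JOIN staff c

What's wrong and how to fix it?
Bug: Missing join condition: each staff row is matched to all departments rows instead of just its own

Fix: Add ON c.dept_id = p.id to the JOIN

Corrected query:
SELECT c.id, p.name, c.salary FROM departments p JOIN staff c ON c.dept_id = p.id

Result:
id | name        | salary
---+-------------+-------
1  | HR          | 101248
2  | Marketing   | 142354
3  | Engineering | 44590 
4  | Engineering | 162830
5  | HR          | 60301 
6  | Engineering | 126717
7  | Marketing   | 126384
8  | Engineering | 95385 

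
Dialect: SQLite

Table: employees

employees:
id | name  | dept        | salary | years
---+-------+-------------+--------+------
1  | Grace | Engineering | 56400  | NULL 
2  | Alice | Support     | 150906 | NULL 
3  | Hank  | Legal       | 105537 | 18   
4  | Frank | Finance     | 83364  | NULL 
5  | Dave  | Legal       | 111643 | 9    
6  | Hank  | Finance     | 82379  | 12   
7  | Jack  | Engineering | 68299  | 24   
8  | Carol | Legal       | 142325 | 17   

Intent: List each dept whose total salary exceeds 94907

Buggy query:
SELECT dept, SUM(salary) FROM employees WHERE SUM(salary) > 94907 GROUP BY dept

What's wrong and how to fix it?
Bug: WHERE runs before GROUP BY, so aggregates aren't available there

Fix: Move the aggregate condition to a HAVING clause

Corrected query:
SELECT dept, SUM(salary) FROM employees GROUP BY dept HAVING SUM(salary) > 94907

Result:
dept        | SUM(salary)
------------+------------
Engineering | 124699     
Finance     | 165743     
Legal       | 359505     
Support     | 150906     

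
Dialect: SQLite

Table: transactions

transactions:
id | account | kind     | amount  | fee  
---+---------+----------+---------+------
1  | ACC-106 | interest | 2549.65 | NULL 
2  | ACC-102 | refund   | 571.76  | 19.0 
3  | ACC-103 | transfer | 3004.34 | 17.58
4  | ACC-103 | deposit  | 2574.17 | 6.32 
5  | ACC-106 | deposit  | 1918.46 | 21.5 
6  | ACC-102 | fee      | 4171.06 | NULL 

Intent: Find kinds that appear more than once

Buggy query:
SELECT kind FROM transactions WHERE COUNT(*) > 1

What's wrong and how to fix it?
Bug: COUNT(*) is an aggregate and cannot be used in WHERE

Fix: GROUP BY kind, then filter groups with HAVING COUNT(*) > 1

Corrected query:
SELECT kind FROM transactions GROUP BY kind HAVING COUNT(*) > 1

Result:
kind   
-------
deposit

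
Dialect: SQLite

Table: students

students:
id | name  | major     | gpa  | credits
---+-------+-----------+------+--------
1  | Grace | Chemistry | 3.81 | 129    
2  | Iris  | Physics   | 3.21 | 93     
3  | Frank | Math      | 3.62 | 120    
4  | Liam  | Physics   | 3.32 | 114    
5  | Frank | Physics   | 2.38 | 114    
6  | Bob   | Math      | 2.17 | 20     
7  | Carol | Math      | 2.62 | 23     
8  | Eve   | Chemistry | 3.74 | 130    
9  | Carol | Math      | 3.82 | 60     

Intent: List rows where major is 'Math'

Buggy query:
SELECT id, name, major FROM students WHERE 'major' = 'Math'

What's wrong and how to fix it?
Bug: Single quotes denote string literals in SQL; the column name is being compared as a constant string

Fix: Reference the column as major without single quotes

Corrected query:
SELECT id, name, major FROM students WHERE major = 'Math'

Result:
id | name  | major
---+-------+------
3  | Frank | Math 
6  | Bob   | Math 
7  | Carol | Math 
9  | Carol | Math 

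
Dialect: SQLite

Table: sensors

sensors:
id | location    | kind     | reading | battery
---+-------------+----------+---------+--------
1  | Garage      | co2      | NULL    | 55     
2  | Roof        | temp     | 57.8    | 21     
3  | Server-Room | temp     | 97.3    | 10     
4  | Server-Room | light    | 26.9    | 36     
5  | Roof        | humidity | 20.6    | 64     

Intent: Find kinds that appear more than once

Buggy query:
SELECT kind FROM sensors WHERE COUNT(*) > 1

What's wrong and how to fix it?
Bug: COUNT(*) is an aggregate and cannot be used in WHERE

Fix: GROUP BY kind, then filter groups with HAVING COUNT(*) > 1

Corrected query:
SELECT kind FROM sensors GROUP BY kind HAVING COUNT(*) > 1

Result:
kind
----
temp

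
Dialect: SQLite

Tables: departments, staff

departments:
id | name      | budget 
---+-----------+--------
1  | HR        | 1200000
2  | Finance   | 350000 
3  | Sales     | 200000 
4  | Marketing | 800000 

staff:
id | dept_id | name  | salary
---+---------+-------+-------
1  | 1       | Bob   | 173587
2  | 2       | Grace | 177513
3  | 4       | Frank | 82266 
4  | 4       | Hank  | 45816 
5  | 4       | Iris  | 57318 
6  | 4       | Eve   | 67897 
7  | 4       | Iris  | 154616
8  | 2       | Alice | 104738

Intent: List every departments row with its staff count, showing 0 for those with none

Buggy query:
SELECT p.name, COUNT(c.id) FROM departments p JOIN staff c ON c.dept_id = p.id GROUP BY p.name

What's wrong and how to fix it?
Bug: INNER JOIN drops departments rows that have no matching staff rows

Fix: Use LEFT JOIN so parents without children still appear (COUNT(c.id) gives 0)

Corrected query:
SELECT p.name, COUNT(c.id) FROM departments p LEFT JOIN staff c ON c.dept_id = p.id GROUP BY p.name

Result:
name      | COUNT(c.id)
----------+------------
Finance   | 2          
HR        | 1          
Marketing | 5          
Sales     | 0          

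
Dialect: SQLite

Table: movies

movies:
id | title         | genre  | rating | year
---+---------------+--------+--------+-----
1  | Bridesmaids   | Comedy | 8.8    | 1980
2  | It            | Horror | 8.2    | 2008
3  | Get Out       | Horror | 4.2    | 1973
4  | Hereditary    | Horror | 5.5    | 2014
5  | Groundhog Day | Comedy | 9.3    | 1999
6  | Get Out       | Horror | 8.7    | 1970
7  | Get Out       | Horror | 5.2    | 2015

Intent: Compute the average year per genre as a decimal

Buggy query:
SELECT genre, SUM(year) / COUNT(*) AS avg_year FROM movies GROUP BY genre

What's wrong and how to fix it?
Bug: Both operands are integers, so '/' performs integer division and truncates

Fix: Cast one side to REAL so the division keeps the fractional part

Corrected query:
SELECT genre, SUM(year) * 1.0 / COUNT(*) AS avg_year FROM movies GROUP BY genre

Result:
genre  | avg_year
-------+---------
Comedy | 1989.5  
Horror | 1996    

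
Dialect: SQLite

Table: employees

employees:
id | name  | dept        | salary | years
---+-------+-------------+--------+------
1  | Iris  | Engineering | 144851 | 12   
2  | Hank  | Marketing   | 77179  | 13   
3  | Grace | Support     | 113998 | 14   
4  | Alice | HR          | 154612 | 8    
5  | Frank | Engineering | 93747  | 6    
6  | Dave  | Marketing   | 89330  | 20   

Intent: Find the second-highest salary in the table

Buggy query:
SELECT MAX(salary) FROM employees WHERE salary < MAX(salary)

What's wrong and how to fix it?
Bug: The inner MAX is an aggregate inside WHERE, which is not allowed

Fix: Compute the overall MAX in a subquery, then take MAX of rows below it

Corrected query:
SELECT MAX(salary) FROM employees WHERE salary < (SELECT MAX(salary) FROM employees)

Result:
MAX(salary)
-----------
144851     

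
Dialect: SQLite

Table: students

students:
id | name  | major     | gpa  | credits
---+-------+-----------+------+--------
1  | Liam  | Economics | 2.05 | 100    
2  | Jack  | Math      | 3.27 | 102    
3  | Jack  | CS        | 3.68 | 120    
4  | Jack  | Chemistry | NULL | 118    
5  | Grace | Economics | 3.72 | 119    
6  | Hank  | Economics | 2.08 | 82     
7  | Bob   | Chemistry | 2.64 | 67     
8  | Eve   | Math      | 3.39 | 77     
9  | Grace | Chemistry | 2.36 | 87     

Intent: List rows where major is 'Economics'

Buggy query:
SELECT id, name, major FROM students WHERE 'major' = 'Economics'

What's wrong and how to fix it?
Bug: 'major' in single quotes is a string literal, not the column; the comparison is literal-vs-literal and never true

Fix: Reference the column as major without single quotes

Corrected query:
SELECT id, name, major FROM students WHERE major = 'Economics'

Result:
id | name  | major    
---+-------+----------
1  | Liam  | Economics
5  | Grace | Economics
6  | Hank  | Economics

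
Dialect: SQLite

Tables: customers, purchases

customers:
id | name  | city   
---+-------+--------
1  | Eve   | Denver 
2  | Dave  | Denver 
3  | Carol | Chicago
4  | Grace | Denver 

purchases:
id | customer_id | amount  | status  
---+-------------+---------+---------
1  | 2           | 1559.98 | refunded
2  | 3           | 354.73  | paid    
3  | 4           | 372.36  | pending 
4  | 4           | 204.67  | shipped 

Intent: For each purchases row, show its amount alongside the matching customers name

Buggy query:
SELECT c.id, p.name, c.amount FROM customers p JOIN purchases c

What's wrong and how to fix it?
Bug: Missing join condition: each purchases row is matched to all customers rows instead of just its own

Fix: Add ON c.customer_id = p.id to the JOIN

Corrected query:
SELECT c.id, p.name, c.amount FROM customers p JOIN purchases c ON c.customer_id = p.id

Result:
id | name  | amount 
---+-------+--------
1  | Dave  | 1559.98
2  | Carol | 354.73 
3  | Grace | 372.36 
4  | Grace | 204.67 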